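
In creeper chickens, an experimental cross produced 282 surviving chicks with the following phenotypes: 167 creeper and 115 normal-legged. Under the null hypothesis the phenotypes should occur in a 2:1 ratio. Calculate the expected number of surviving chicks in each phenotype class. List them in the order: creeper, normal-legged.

188, 94

Expected counts for N = 282 under a 2:1 ratio (total parts = 3):
  creeper: 282 × 2/3 = 188
  normal-legged: 282 × 1/3 = 94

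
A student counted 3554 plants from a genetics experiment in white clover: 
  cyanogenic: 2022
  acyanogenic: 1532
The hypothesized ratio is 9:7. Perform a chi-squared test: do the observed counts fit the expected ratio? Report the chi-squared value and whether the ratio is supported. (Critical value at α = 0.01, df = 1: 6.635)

The 9:7 ratio has 16 parts, so with N = 3554 the expected counts are:
  cyanogenic: 3554 × 9/16 = 1999.125
  acyanogenic: 3554 × 7/16 = 1554.875
χ² = Σ (O − E)² / E
  cyanogenic: (2022 − 1999.125)² / 1999.125 = 0.2617
  acyanogenic: (1532 − 1554.875)² / 1554.875 = 0.3365
χ² = 0.2617 + 0.3365 = 0.5982 ≈ 0.598
Degrees of freedom = 2 − 1 = 1; critical value at α = 0.01 is 6.635.
Since 0.598 < 6.635, we fail to reject the null hypothesis — the data are consistent with the 9:7 ratio.

0.598; consistent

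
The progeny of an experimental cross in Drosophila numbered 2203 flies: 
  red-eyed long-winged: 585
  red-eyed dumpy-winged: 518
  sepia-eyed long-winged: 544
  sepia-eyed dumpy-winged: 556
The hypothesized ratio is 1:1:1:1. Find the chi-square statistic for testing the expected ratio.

4.210

Under the 1:1:1:1 hypothesis (Σ ratio = 4, N = 2203):
  red-eyed long-winged: 2203 × 1/4 = 550.75
  red-eyed dumpy-winged: 2203 × 1/4 = 550.75
  sepia-eyed long-winged: 2203 × 1/4 = 550.75
  sepia-eyed dumpy-winged: 2203 × 1/4 = 550.75
χ² = Σ (O − E)² / E
  red-eyed long-winged: (585 − 550.75)² / 550.75 = 2.1299
  red-eyed dumpy-winged: (518 − 550.75)² / 550.75 = 1.9475
  sepia-eyed long-winged: (544 − 550.75)² / 550.75 = 0.0827
  sepia-eyed dumpy-winged: (556 − 550.75)² / 550.75 = 0.0500
χ² = 2.1299 + 1.9475 + 0.0827 + 0.0500 = 4.2101 ≈ 4.210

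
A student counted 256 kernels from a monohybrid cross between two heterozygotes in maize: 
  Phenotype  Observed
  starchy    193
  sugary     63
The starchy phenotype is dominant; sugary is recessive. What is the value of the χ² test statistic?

0.021

For a monohybrid cross between heterozygotes with complete dominance, the expected phenotypic ratio is 3:1.
Total ratio parts = 4. Expected numbers out of 256:
  starchy: 256 × 3/4 = 192
  sugary: 256 × 1/4 = 64
χ² = Σ (O − E)² / E
  starchy: (193 − 192)² / 192 = 0.0052
  sugary: (63 − 64)² / 64 = 0.0156
χ² = 0.0052 + 0.0156 = 0.0208 ≈ 0.021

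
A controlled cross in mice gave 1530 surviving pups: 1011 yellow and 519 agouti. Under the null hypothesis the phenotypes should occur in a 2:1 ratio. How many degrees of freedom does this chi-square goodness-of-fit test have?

1

A goodness-of-fit test with 2 phenotype classes has df = 2 − 1 = 1.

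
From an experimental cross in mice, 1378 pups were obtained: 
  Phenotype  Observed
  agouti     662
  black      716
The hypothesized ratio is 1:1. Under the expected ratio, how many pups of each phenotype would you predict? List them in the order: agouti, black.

689, 689

Expected counts for N = 1378 under a 1:1 ratio (total parts = 2):
  agouti: 1378 × 1/2 = 689
  black: 1378 × 1/2 = 689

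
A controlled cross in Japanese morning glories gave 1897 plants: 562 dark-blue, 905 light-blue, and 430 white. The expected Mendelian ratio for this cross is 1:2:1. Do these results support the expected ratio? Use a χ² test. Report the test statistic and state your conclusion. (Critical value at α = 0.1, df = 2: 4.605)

The 1:2:1 ratio has 4 parts, so with N = 1897 the expected counts are:
  dark-blue: 1897 × 1/4 = 474.25
  light-blue: 1897 × 2/4 = 948.5
  white: 1897 × 1/4 = 474.25
χ² = Σ (O − E)² / E
  dark-blue: (562 − 474.25)² / 474.25 = 16.2363
  light-blue: (905 − 948.5)² / 948.5 = 1.9950
  white: (430 − 474.25)² / 474.25 = 4.1288
χ² = 16.2363 + 1.9950 + 4.1288 = 22.3601 ≈ 22.360
Degrees of freedom = 3 − 1 = 2; critical value at α = 0.1 is 4.605.
Since 22.360 > 4.605, we reject the null hypothesis — the data do not fit the 1:2:1 ratio.

22.360; not consistent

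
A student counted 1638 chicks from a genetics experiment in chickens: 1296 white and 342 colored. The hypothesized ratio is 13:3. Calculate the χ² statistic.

4.874

Expected counts for N = 1638 under a 13:3 ratio (total parts = 16):
  white: 1638 × 13/16 = 1330.875
  colored: 1638 × 3/16 = 307.125
χ² = Σ (O − E)² / E
  white: (1296 − 1330.875)² / 1330.875 = 0.9139
  colored: (342 − 307.125)² / 307.125 = 3.9602
χ² = 0.9139 + 3.9602 = 4.8741 ≈ 4.874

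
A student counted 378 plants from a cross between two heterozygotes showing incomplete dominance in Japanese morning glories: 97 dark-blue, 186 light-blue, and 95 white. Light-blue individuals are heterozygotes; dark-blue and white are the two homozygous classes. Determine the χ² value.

With incomplete dominance, a heterozygote × heterozygote cross gives a 1:2:1 phenotypic ratio.
Expected counts for N = 378 under a 1:2:1 ratio (total parts = 4):
  dark-blue: 378 × 1/4 = 94.5
  light-blue: 378 × 2/4 = 189
  white: 378 × 1/4 = 94.5
χ² = Σ (O − E)² / E
  dark-blue: (97 − 94.5)² / 94.5 = 0.0661
  light-blue: (186 − 189)² / 189 = 0.0476
  white: (95 − 94.5)² / 94.5 = 0.0026
χ² = 0.0661 + 0.0476 + 0.0026 = 0.1163 ≈ 0.116

0.116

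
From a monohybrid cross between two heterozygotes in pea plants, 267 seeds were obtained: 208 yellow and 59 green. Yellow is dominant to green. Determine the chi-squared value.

For a monohybrid cross between heterozygotes with complete dominance, the expected phenotypic ratio is 3:1.
Total ratio parts = 4. Expected numbers out of 267:
  yellow: 267 × 3/4 = 200.25
  green: 267 × 1/4 = 66.75
χ² = Σ (O − E)² / E
  yellow: (208 − 200.25)² / 200.25 = 0.2999
  green: (59 − 66.75)² / 66.75 = 0.8998
χ² = 0.2999 + 0.8998 = 1.1997 ≈ 1.200

1.200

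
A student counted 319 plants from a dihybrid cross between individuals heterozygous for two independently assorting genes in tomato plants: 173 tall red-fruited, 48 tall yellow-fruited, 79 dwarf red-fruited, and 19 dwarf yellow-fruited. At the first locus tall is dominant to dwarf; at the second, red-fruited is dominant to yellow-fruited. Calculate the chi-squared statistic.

8.763

A dihybrid F₂ with independent assortment and complete dominance at both loci gives a 9:3:3:1 phenotypic ratio.
Total ratio parts = 16. Expected numbers out of 319:
  tall red-fruited: 319 × 9/16 = 179.4375
  tall yellow-fruited: 319 × 3/16 = 59.8125
  dwarf red-fruited: 319 × 3/16 = 59.8125
  dwarf yellow-fruited: 319 × 1/16 = 19.9375
χ² = Σ (O − E)² / E
  tall red-fruited: (173 − 179.4375)² / 179.4375 = 0.2310
  tall yellow-fruited: (48 − 59.8125)² / 59.8125 = 2.3329
  dwarf red-fruited: (79 − 59.8125)² / 59.8125 = 6.1552
  dwarf yellow-fruited: (19 − 19.9375)² / 19.9375 = 0.0441
χ² = 0.2310 + 2.3329 + 6.1552 + 0.0441 = 8.7632 ≈ 8.763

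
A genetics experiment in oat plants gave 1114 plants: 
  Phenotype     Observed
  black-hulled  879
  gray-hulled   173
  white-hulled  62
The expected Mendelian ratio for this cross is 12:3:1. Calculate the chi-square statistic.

The 12:3:1 ratio has 16 parts, so with N = 1114 the expected counts are:
  black-hulled: 1114 × 12/16 = 835.5
  gray-hulled: 1114 × 3/16 = 208.875
  white-hulled: 1114 × 1/16 = 69.625
χ² = Σ (O − E)² / E
  black-hulled: (879 − 835.5)² / 835.5 = 2.2648
  gray-hulled: (173 − 208.875)² / 208.875 = 6.1617
  white-hulled: (62 − 69.625)² / 69.625 = 0.8351
χ² = 2.2648 + 6.1617 + 0.8351 = 9.2616 ≈ 9.262

9.262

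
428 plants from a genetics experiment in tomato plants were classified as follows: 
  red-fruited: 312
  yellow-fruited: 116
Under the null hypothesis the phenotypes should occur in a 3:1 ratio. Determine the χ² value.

1.009

The 3:1 ratio has 4 parts, so with N = 428 the expected counts are:
  red-fruited: 428 × 3/4 = 321
  yellow-fruited: 428 × 1/4 = 107
χ² = Σ (O − E)² / E
  red-fruited: (312 − 321)² / 321 = 0.2523
  yellow-fruited: (116 − 107)² / 107 = 0.7570
χ² = 0.2523 + 0.7570 = 1.0093 ≈ 1.009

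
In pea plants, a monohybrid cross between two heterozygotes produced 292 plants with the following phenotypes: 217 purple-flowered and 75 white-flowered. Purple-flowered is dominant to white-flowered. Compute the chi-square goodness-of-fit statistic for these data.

0.073

For a monohybrid cross between heterozygotes with complete dominance, the expected phenotypic ratio is 3:1.
The 3:1 ratio has 4 parts, so with N = 292 the expected counts are:
  purple-flowered: 292 × 3/4 = 219
  white-flowered: 292 × 1/4 = 73
χ² = Σ (O − E)² / E
  purple-flowered: (217 − 219)² / 219 = 0.0183
  white-flowered: (75 − 73)² / 73 = 0.0548
χ² = 0.0183 + 0.0548 = 0.0731 ≈ 0.073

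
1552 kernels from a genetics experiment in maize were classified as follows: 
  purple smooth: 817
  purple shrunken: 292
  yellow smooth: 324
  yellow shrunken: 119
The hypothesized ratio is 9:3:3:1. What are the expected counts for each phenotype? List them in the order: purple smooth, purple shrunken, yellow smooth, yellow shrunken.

Under the 9:3:3:1 hypothesis (Σ ratio = 16, N = 1552):
  purple smooth: 1552 × 9/16 = 873
  purple shrunken: 1552 × 3/16 = 291
  yellow smooth: 1552 × 3/16 = 291
  yellow shrunken: 1552 × 1/16 = 97

873, 291, 291, 97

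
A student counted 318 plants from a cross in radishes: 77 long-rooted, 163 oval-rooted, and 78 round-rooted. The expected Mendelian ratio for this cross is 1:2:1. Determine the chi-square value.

0.208

Total ratio parts = 4. Expected numbers out of 318:
  long-rooted: 318 × 1/4 = 79.5
  oval-rooted: 318 × 2/4 = 159
  round-rooted: 318 × 1/4 = 79.5
χ² = Σ (O − E)² / E
  long-rooted: (77 − 79.5)² / 79.5 = 0.0786
  oval-rooted: (163 − 159)² / 159 = 0.1006
  round-rooted: (78 − 79.5)² / 79.5 = 0.0283
χ² = 0.0786 + 0.1006 + 0.0283 = 0.2075 ≈ 0.208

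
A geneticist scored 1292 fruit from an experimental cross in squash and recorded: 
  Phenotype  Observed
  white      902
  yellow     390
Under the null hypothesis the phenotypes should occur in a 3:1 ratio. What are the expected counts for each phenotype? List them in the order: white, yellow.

Under the 3:1 hypothesis (Σ ratio = 4, N = 1292):
  white: 1292 × 3/4 = 969
  yellow: 1292 × 1/4 = 323

969, 323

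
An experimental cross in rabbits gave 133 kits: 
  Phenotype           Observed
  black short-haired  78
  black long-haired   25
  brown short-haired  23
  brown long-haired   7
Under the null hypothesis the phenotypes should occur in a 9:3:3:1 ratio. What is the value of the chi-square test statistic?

The 9:3:3:1 ratio has 16 parts, so with N = 133 the expected counts are:
  black short-haired: 133 × 9/16 = 74.8125
  black long-haired: 133 × 3/16 = 24.9375
  brown short-haired: 133 × 3/16 = 24.9375
  brown long-haired: 133 × 1/16 = 8.3125
χ² = Σ (O − E)² / E
  black short-haired: (78 − 74.8125)² / 74.8125 = 0.1358
  black long-haired: (25 − 24.9375)² / 24.9375 = 0.0002
  brown short-haired: (23 − 24.9375)² / 24.9375 = 0.1505
  brown long-haired: (7 − 8.3125)² / 8.3125 = 0.2072
χ² = 0.1358 + 0.0002 + 0.1505 + 0.2072 = 0.4937 ≈ 0.494

0.494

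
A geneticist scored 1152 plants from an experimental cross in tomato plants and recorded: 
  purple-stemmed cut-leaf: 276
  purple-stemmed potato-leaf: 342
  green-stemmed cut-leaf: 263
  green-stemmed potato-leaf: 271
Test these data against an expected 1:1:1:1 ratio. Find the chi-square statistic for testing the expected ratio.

Total ratio parts = 4. Expected numbers out of 1152:
  purple-stemmed cut-leaf: 1152 × 1/4 = 288
  purple-stemmed potato-leaf: 1152 × 1/4 = 288
  green-stemmed cut-leaf: 1152 × 1/4 = 288
  green-stemmed potato-leaf: 1152 × 1/4 = 288
χ² = Σ (O − E)² / E
  purple-stemmed cut-leaf: (276 − 288)² / 288 = 0.5000
  purple-stemmed potato-leaf: (342 − 288)² / 288 = 10.1250
  green-stemmed cut-leaf: (263 − 288)² / 288 = 2.1701
  green-stemmed potato-leaf: (271 − 288)² / 288 = 1.0035
χ² = 0.5000 + 10.1250 + 2.1701 + 1.0035 = 13.7986 ≈ 13.799

13.799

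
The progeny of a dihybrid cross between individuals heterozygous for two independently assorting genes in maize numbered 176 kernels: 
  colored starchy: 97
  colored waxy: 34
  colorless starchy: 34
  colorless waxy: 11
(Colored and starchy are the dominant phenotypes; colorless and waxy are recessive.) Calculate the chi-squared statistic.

A dihybrid F₂ with independent assortment and complete dominance at both loci gives a 9:3:3:1 phenotypic ratio.
Total ratio parts = 16. Expected numbers out of 176:
  colored starchy: 176 × 9/16 = 99
  colored waxy: 176 × 3/16 = 33
  colorless starchy: 176 × 3/16 = 33
  colorless waxy: 176 × 1/16 = 11
χ² = Σ (O − E)² / E
  colored starchy: (97 − 99)² / 99 = 0.0404
  colored waxy: (34 − 33)² / 33 = 0.0303
  colorless starchy: (34 − 33)² / 33 = 0.0303
  colorless waxy: (11 − 11)² / 11 = 0.0000
χ² = 0.0404 + 0.0303 + 0.0303 + 0.0000 = 0.101

0.101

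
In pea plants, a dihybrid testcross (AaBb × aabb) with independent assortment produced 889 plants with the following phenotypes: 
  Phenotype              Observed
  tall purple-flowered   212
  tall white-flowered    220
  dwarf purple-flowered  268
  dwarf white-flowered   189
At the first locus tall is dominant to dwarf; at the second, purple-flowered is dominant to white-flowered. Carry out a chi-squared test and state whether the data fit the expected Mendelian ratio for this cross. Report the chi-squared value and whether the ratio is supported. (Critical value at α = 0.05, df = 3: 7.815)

14.888; not consistent

A dihybrid testcross with independent assortment gives a 1:1:1:1 ratio.
Expected counts for N = 889 under a 1:1:1:1 ratio (total parts = 4):
  tall purple-flowered: 889 × 1/4 = 222.25
  tall white-flowered: 889 × 1/4 = 222.25
  dwarf purple-flowered: 889 × 1/4 = 222.25
  dwarf white-flowered: 889 × 1/4 = 222.25
χ² = Σ (O − E)² / E
  tall purple-flowered: (212 − 222.25)² / 222.25 = 0.4727
  tall white-flowered: (220 − 222.25)² / 222.25 = 0.0228
  dwarf purple-flowered: (268 − 222.25)² / 222.25 = 9.4176
  dwarf white-flowered: (189 − 222.25)² / 222.25 = 4.9744
χ² = 0.4727 + 0.0228 + 9.4176 + 4.9744 = 14.8875 ≈ 14.888
Degrees of freedom = 4 − 1 = 3; critical value at α = 0.05 is 7.815.
Since 14.888 > 7.815, we reject the null hypothesis — the data do not fit the 1:1:1:1 ratio.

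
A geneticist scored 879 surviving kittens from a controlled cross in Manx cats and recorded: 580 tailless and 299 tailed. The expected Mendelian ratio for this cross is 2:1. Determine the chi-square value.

Under the 2:1 hypothesis (Σ ratio = 3, N = 879):
  tailless: 879 × 2/3 = 586
  tailed: 879 × 1/3 = 293
χ² = Σ (O − E)² / E
  tailless: (580 − 586)² / 586 = 0.0614
  tailed: (299 − 293)² / 293 = 0.1229
χ² = 0.0614 + 0.1229 = 0.1843 ≈ 0.184

0.184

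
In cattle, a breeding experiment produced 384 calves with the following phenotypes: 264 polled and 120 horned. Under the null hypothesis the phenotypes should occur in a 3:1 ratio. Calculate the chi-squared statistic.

8.000

The 3:1 ratio has 4 parts, so with N = 384 the expected counts are:
  polled: 384 × 3/4 = 288
  horned: 384 × 1/4 = 96
χ² = Σ (O − E)² / E
  polled: (264 − 288)² / 288 = 2.0000
  horned: (120 − 96)² / 96 = 6.0000
χ² = 2.0000 + 6.0000 = 8.000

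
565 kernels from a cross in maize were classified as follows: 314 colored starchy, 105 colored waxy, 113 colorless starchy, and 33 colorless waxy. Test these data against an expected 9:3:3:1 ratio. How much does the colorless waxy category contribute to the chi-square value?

0.151

The 9:3:3:1 ratio has 16 parts, so with N = 565 the expected counts are:
  colored starchy: 565 × 9/16 = 317.8125
  colored waxy: 565 × 3/16 = 105.9375
  colorless starchy: 565 × 3/16 = 105.9375
  colorless waxy: 565 × 1/16 = 35.3125
Contribution of colorless waxy: (33 − 35.3125)² / 35.3125 = 0.1514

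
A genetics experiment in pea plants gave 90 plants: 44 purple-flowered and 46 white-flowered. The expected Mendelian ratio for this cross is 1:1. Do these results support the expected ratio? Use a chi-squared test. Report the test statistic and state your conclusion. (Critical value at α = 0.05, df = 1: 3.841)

The 1:1 ratio has 2 parts, so with N = 90 the expected counts are:
  purple-flowered: 90 × 1/2 = 45
  white-flowered: 90 × 1/2 = 45
χ² = Σ (O − E)² / E
  purple-flowered: (44 − 45)² / 45 = 0.0222
  white-flowered: (46 − 45)² / 45 = 0.0222
χ² = 0.0222 + 0.0222 = 0.0444 ≈ 0.044
Degrees of freedom = 2 − 1 = 1; critical value at α = 0.05 is 3.841.
Since 0.044 < 3.841, we fail to reject the null hypothesis — the data are consistent with the 1:1 ratio.

0.044; consistent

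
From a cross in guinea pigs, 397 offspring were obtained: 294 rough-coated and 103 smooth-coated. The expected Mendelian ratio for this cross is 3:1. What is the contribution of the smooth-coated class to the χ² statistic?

Total ratio parts = 4. Expected numbers out of 397:
  rough-coated: 397 × 3/4 = 297.75
  smooth-coated: 397 × 1/4 = 99.25
Contribution of smooth-coated: (103 − 99.25)² / 99.25 = 0.1417

0.142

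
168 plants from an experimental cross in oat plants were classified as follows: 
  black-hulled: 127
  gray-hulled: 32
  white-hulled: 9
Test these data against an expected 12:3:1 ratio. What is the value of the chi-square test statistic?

0.230

Under the 12:3:1 hypothesis (Σ ratio = 16, N = 168):
  black-hulled: 168 × 12/16 = 126
  gray-hulled: 168 × 3/16 = 31.5
  white-hulled: 168 × 1/16 = 10.5
χ² = Σ (O − E)² / E
  black-hulled: (127 − 126)² / 126 = 0.0079
  gray-hulled: (32 − 31.5)² / 31.5 = 0.0079
  white-hulled: (9 − 10.5)² / 10.5 = 0.2143
χ² = 0.0079 + 0.0079 + 0.2143 = 0.2301 ≈ 0.230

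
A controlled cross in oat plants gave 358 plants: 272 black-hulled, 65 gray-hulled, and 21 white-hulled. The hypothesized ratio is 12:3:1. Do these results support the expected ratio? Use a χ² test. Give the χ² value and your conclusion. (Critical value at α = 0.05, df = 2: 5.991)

0.197; consistent

The 12:3:1 ratio has 16 parts, so with N = 358 the expected counts are:
  black-hulled: 358 × 12/16 = 268.5
  gray-hulled: 358 × 3/16 = 67.125
  white-hulled: 358 × 1/16 = 22.375
χ² = Σ (O − E)² / E
  black-hulled: (272 − 268.5)² / 268.5 = 0.0456
  gray-hulled: (65 − 67.125)² / 67.125 = 0.0673
  white-hulled: (21 − 22.375)² / 22.375 = 0.0845
χ² = 0.0456 + 0.0673 + 0.0845 = 0.1974 ≈ 0.197
Degrees of freedom = 3 − 1 = 2; critical value at α = 0.05 is 5.991.
Since 0.197 < 5.991, we fail to reject the null hypothesis — the data are consistent with the 12:3:1 ratio.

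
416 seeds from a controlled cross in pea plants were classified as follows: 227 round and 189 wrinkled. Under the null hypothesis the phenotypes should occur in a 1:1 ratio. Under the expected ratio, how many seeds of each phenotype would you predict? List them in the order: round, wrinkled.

Under the 1:1 hypothesis (Σ ratio = 2, N = 416):
  round: 416 × 1/2 = 208
  wrinkled: 416 × 1/2 = 208

208, 208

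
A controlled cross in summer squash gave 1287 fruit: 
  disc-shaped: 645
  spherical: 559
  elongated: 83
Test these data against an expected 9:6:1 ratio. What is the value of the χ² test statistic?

20.775

Expected counts for N = 1287 under a 9:6:1 ratio (total parts = 16):
  disc-shaped: 1287 × 9/16 = 723.9375
  spherical: 1287 × 6/16 = 482.625
  elongated: 1287 × 1/16 = 80.4375
χ² = Σ (O − E)² / E
  disc-shaped: (645 − 723.9375)² / 723.9375 = 8.6073
  spherical: (559 − 482.625)² / 482.625 = 12.0863
  elongated: (83 − 80.4375)² / 80.4375 = 0.0816
χ² = 8.6073 + 12.0863 + 0.0816 = 20.7752 ≈ 20.775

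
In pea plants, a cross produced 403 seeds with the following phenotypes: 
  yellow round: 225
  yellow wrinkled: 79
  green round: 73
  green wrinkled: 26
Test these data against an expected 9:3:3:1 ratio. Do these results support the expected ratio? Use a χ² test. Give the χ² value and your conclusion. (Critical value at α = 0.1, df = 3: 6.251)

Expected counts for N = 403 under a 9:3:3:1 ratio (total parts = 16):
  yellow round: 403 × 9/16 = 226.6875
  yellow wrinkled: 403 × 3/16 = 75.5625
  green round: 403 × 3/16 = 75.5625
  green wrinkled: 403 × 1/16 = 25.1875
χ² = Σ (O − E)² / E
  yellow round: (225 − 226.6875)² / 226.6875 = 0.0126
  yellow wrinkled: (79 − 75.5625)² / 75.5625 = 0.1564
  green round: (73 − 75.5625)² / 75.5625 = 0.0869
  green wrinkled: (26 − 25.1875)² / 25.1875 = 0.0262
χ² = 0.0126 + 0.1564 + 0.0869 + 0.0262 = 0.2821 ≈ 0.282
Degrees of freedom = 4 − 1 = 3; critical value at α = 0.1 is 6.251.
Since 0.282 < 6.251, we fail to reject the null hypothesis — the data are consistent with the 9:3:3:1 ratio.

0.282; consistent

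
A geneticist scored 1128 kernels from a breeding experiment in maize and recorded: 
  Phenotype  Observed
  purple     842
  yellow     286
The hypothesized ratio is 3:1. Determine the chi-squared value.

0.076

Total ratio parts = 4. Expected numbers out of 1128:
  purple: 1128 × 3/4 = 846
  yellow: 1128 × 1/4 = 282
χ² = Σ (O − E)² / E
  purple: (842 − 846)² / 846 = 0.0189
  yellow: (286 − 282)² / 282 = 0.0567
χ² = 0.0189 + 0.0567 = 0.0756 ≈ 0.076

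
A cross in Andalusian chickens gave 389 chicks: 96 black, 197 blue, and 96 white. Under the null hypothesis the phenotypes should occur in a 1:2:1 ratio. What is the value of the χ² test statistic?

0.064

Expected counts for N = 389 under a 1:2:1 ratio (total parts = 4):
  black: 389 × 1/4 = 97.25
  blue: 389 × 2/4 = 194.5
  white: 389 × 1/4 = 97.25
χ² = Σ (O − E)² / E
  black: (96 − 97.25)² / 97.25 = 0.0161
  blue: (197 − 194.5)² / 194.5 = 0.0321
  white: (96 − 97.25)² / 97.25 = 0.0161
χ² = 0.0161 + 0.0321 + 0.0161 = 0.0643 ≈ 0.064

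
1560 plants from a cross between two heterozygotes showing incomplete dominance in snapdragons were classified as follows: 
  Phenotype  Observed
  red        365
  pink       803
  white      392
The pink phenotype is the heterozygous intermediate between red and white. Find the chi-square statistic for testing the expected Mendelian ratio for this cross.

With incomplete dominance, a heterozygote × heterozygote cross gives a 1:2:1 phenotypic ratio.
Expected counts for N = 1560 under a 1:2:1 ratio (total parts = 4):
  red: 1560 × 1/4 = 390
  pink: 1560 × 2/4 = 780
  white: 1560 × 1/4 = 390
χ² = Σ (O − E)² / E
  red: (365 − 390)² / 390 = 1.6026
  pink: (803 − 780)² / 780 = 0.6782
  white: (392 − 390)² / 390 = 0.0103
χ² = 1.6026 + 0.6782 + 0.0103 = 2.2911 ≈ 2.291

2.291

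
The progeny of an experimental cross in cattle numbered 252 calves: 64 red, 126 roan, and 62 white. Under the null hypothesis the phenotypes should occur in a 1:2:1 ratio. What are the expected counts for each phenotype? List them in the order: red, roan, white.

63, 126, 63

Under the 1:2:1 hypothesis (Σ ratio = 4, N = 252):
  red: 252 × 1/4 = 63
  roan: 252 × 2/4 = 126
  white: 252 × 1/4 = 63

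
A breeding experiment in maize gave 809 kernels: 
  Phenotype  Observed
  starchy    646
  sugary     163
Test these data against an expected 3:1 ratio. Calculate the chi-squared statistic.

Expected counts for N = 809 under a 3:1 ratio (total parts = 4):
  starchy: 809 × 3/4 = 606.75
  sugary: 809 × 1/4 = 202.25
χ² = Σ (O − E)² / E
  starchy: (646 − 606.75)² / 606.75 = 2.5390
  sugary: (163 − 202.25)² / 202.25 = 7.6171
χ² = 2.5390 + 7.6171 = 10.1561 ≈ 10.156

10.156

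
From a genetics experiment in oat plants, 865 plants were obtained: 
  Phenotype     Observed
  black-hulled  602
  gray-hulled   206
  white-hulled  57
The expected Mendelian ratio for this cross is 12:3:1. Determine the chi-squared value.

15.364

Under the 12:3:1 hypothesis (Σ ratio = 16, N = 865):
  black-hulled: 865 × 12/16 = 648.75
  gray-hulled: 865 × 3/16 = 162.1875
  white-hulled: 865 × 1/16 = 54.0625
χ² = Σ (O − E)² / E
  black-hulled: (602 − 648.75)² / 648.75 = 3.3689
  gray-hulled: (206 − 162.1875)² / 162.1875 = 11.8353
  white-hulled: (57 − 54.0625)² / 54.0625 = 0.1596
χ² = 3.3689 + 11.8353 + 0.1596 = 15.3638 ≈ 15.364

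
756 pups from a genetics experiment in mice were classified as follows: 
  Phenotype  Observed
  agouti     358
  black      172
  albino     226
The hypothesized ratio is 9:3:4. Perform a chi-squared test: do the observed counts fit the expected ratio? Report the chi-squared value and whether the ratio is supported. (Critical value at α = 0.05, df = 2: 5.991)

Under the 9:3:4 hypothesis (Σ ratio = 16, N = 756):
  agouti: 756 × 9/16 = 425.25
  black: 756 × 3/16 = 141.75
  albino: 756 × 4/16 = 189
χ² = Σ (O − E)² / E
  agouti: (358 − 425.25)² / 425.25 = 10.6351
  black: (172 − 141.75)² / 141.75 = 6.4555
  albino: (226 − 189)² / 189 = 7.2434
χ² = 10.6351 + 6.4555 + 7.2434 = 24.334
Degrees of freedom = 3 − 1 = 2; critical value at α = 0.05 is 5.991.
Since 24.334 > 5.991, we reject the null hypothesis — the data do not fit the 9:3:4 ratio.

24.334; not consistent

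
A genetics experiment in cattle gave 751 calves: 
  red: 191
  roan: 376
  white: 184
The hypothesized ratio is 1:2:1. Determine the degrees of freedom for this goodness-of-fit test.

2

A goodness-of-fit test with 3 phenotype classes has df = 3 − 1 = 2.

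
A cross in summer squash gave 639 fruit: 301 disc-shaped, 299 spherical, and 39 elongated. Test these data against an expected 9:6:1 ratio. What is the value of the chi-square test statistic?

24.235

Under the 9:6:1 hypothesis (Σ ratio = 16, N = 639):
  disc-shaped: 639 × 9/16 = 359.4375
  spherical: 639 × 6/16 = 239.625
  elongated: 639 × 1/16 = 39.9375
χ² = Σ (O − E)² / E
  disc-shaped: (301 − 359.4375)² / 359.4375 = 9.5008
  spherical: (299 − 239.625)² / 239.625 = 14.7121
  elongated: (39 − 39.9375)² / 39.9375 = 0.0220
χ² = 9.5008 + 14.7121 + 0.0220 = 24.2349 ≈ 24.235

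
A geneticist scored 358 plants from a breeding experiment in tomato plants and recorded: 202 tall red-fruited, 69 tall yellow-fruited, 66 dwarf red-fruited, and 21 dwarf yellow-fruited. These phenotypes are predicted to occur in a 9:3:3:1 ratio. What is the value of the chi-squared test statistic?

0.158

Total ratio parts = 16. Expected numbers out of 358:
  tall red-fruited: 358 × 9/16 = 201.375
  tall yellow-fruited: 358 × 3/16 = 67.125
  dwarf red-fruited: 358 × 3/16 = 67.125
  dwarf yellow-fruited: 358 × 1/16 = 22.375
χ² = Σ (O − E)² / E
  tall red-fruited: (202 − 201.375)² / 201.375 = 0.0019
  tall yellow-fruited: (69 − 67.125)² / 67.125 = 0.0524
  dwarf red-fruited: (66 − 67.125)² / 67.125 = 0.0189
  dwarf yellow-fruited: (21 − 22.375)² / 22.375 = 0.0845
χ² = 0.0019 + 0.0524 + 0.0189 + 0.0845 = 0.1577 ≈ 0.158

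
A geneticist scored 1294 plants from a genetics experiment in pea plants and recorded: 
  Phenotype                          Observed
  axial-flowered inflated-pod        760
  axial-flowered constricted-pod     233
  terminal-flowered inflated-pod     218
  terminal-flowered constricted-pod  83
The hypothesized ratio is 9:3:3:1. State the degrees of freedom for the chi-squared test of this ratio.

3

A goodness-of-fit test with 4 phenotype classes has df = 4 − 1 = 3.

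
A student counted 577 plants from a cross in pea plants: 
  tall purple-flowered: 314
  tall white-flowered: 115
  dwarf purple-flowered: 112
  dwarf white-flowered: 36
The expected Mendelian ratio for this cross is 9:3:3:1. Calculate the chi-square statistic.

Expected counts for N = 577 under a 9:3:3:1 ratio (total parts = 16):
  tall purple-flowered: 577 × 9/16 = 324.5625
  tall white-flowered: 577 × 3/16 = 108.1875
  dwarf purple-flowered: 577 × 3/16 = 108.1875
  dwarf white-flowered: 577 × 1/16 = 36.0625
χ² = Σ (O − E)² / E
  tall purple-flowered: (314 − 324.5625)² / 324.5625 = 0.3437
  tall white-flowered: (115 − 108.1875)² / 108.1875 = 0.4290
  dwarf purple-flowered: (112 − 108.1875)² / 108.1875 = 0.1344
  dwarf white-flowered: (36 − 36.0625)² / 36.0625 = 0.0001
χ² = 0.3437 + 0.4290 + 0.1344 + 0.0001 = 0.9072 ≈ 0.907

0.907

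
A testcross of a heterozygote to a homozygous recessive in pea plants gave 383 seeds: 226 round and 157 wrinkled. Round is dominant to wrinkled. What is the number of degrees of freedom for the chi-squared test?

1

A testcross of a heterozygote (Aa × aa) gives a 1:1 phenotypic ratio.
A goodness-of-fit test with 2 phenotype classes has df = 2 − 1 = 1.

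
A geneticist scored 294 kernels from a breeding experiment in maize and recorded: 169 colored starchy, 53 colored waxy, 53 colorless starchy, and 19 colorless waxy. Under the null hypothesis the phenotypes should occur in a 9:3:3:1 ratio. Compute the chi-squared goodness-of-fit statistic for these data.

Expected counts for N = 294 under a 9:3:3:1 ratio (total parts = 16):
  colored starchy: 294 × 9/16 = 165.375
  colored waxy: 294 × 3/16 = 55.125
  colorless starchy: 294 × 3/16 = 55.125
  colorless waxy: 294 × 1/16 = 18.375
χ² = Σ (O − E)² / E
  colored starchy: (169 − 165.375)² / 165.375 = 0.0795
  colored waxy: (53 − 55.125)² / 55.125 = 0.0819
  colorless starchy: (53 − 55.125)² / 55.125 = 0.0819
  colorless waxy: (19 − 18.375)² / 18.375 = 0.0213
χ² = 0.0795 + 0.0819 + 0.0819 + 0.0213 = 0.2646 ≈ 0.265

0.265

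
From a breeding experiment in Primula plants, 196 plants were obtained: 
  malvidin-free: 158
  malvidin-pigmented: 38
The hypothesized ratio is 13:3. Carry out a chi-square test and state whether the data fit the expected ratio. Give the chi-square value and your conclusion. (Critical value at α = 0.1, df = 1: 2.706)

0.052; consistent

Under the 13:3 hypothesis (Σ ratio = 16, N = 196):
  malvidin-free: 196 × 13/16 = 159.25
  malvidin-pigmented: 196 × 3/16 = 36.75
χ² = Σ (O − E)² / E
  malvidin-free: (158 − 159.25)² / 159.25 = 0.0098
  malvidin-pigmented: (38 − 36.75)² / 36.75 = 0.0425
χ² = 0.0098 + 0.0425 = 0.0523 ≈ 0.052
Degrees of freedom = 2 − 1 = 1; critical value at α = 0.1 is 2.706.
Since 0.052 < 2.706, we fail to reject the null hypothesis — the data are consistent with the 13:3 ratio.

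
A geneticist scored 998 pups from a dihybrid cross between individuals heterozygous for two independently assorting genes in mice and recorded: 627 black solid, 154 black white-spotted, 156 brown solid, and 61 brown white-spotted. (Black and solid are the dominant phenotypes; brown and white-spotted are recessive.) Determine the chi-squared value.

18.743

A dihybrid F₂ with independent assortment and complete dominance at both loci gives a 9:3:3:1 phenotypic ratio.
Expected counts for N = 998 under a 9:3:3:1 ratio (total parts = 16):
  black solid: 998 × 9/16 = 561.375
  black white-spotted: 998 × 3/16 = 187.125
  brown solid: 998 × 3/16 = 187.125
  brown white-spotted: 998 × 1/16 = 62.375
χ² = Σ (O − E)² / E
  black solid: (627 − 561.375)² / 561.375 = 7.6716
  black white-spotted: (154 − 187.125)² / 187.125 = 5.8638
  brown solid: (156 − 187.125)² / 187.125 = 5.1771
  brown white-spotted: (61 − 62.375)² / 62.375 = 0.0303
χ² = 7.6716 + 5.8638 + 5.1771 + 0.0303 = 18.7428 ≈ 18.743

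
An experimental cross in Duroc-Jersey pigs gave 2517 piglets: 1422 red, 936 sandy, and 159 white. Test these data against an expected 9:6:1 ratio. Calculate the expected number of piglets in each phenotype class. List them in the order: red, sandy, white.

1415.8125, 943.875, 157.3125

Under the 9:6:1 hypothesis (Σ ratio = 16, N = 2517):
  red: 2517 × 9/16 = 1415.8125
  sandy: 2517 × 6/16 = 943.875
  white: 2517 × 1/16 = 157.3125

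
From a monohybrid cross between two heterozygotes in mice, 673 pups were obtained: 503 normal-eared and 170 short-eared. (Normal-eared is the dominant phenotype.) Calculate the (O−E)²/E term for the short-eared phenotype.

For a monohybrid cross between heterozygotes with complete dominance, the expected phenotypic ratio is 3:1.
Total ratio parts = 4. Expected numbers out of 673:
  normal-eared: 673 × 3/4 = 504.75
  short-eared: 673 × 1/4 = 168.25
Contribution of short-eared: (170 − 168.25)² / 168.25 = 0.0182

0.018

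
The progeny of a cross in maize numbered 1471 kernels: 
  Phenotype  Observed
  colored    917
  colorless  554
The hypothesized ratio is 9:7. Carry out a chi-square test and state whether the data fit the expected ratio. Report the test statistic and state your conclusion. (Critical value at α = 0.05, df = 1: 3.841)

22.158; not consistent

Total ratio parts = 16. Expected numbers out of 1471:
  colored: 1471 × 9/16 = 827.4375
  colorless: 1471 × 7/16 = 643.5625
χ² = Σ (O − E)² / E
  colored: (917 − 827.4375)² / 827.4375 = 9.6943
  colorless: (554 − 643.5625)² / 643.5625 = 12.4641
χ² = 9.6943 + 12.4641 = 22.1584 ≈ 22.158
Degrees of freedom = 2 − 1 = 1; critical value at α = 0.05 is 3.841.
Since 22.158 > 3.841, we reject the null hypothesis — the data do not fit the 9:7 ratio.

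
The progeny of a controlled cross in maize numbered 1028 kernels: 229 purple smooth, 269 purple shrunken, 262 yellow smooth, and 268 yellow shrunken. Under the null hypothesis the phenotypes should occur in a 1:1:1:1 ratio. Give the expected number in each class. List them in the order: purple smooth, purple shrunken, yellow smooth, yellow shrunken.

The 1:1:1:1 ratio has 4 parts, so with N = 1028 the expected counts are:
  purple smooth: 1028 × 1/4 = 257
  purple shrunken: 1028 × 1/4 = 257
  yellow smooth: 1028 × 1/4 = 257
  yellow shrunken: 1028 × 1/4 = 257

257, 257, 257, 257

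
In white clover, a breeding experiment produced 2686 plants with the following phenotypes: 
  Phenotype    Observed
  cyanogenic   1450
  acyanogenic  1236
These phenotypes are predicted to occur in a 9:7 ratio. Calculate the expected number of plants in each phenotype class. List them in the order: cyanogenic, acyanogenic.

1510.875, 1175.125

Expected counts for N = 2686 under a 9:7 ratio (total parts = 16):
  cyanogenic: 2686 × 9/16 = 1510.875
  acyanogenic: 2686 × 7/16 = 1175.125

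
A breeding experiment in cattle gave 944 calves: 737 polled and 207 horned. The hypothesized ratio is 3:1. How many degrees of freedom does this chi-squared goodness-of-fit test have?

1

A goodness-of-fit test with 2 phenotype classes has df = 2 − 1 = 1.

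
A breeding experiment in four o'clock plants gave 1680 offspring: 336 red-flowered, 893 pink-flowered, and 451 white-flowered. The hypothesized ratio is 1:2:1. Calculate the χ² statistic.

Total ratio parts = 4. Expected numbers out of 1680:
  red-flowered: 1680 × 1/4 = 420
  pink-flowered: 1680 × 2/4 = 840
  white-flowered: 1680 × 1/4 = 420
χ² = Σ (O − E)² / E
  red-flowered: (336 − 420)² / 420 = 16.8000
  pink-flowered: (893 − 840)² / 840 = 3.3440
  white-flowered: (451 − 420)² / 420 = 2.2881
χ² = 16.8000 + 3.3440 + 2.2881 = 22.4321 ≈ 22.432

22.432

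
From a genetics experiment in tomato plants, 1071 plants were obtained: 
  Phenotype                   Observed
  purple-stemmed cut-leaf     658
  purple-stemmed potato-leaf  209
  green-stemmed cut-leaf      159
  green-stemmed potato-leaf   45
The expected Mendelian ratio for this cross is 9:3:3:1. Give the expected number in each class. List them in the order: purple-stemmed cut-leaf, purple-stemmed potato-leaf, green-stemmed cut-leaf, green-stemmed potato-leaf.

602.4375, 200.8125, 200.8125, 66.9375

Total ratio parts = 16. Expected numbers out of 1071:
  purple-stemmed cut-leaf: 1071 × 9/16 = 602.4375
  purple-stemmed potato-leaf: 1071 × 3/16 = 200.8125
  green-stemmed cut-leaf: 1071 × 3/16 = 200.8125
  green-stemmed potato-leaf: 1071 × 1/16 = 66.9375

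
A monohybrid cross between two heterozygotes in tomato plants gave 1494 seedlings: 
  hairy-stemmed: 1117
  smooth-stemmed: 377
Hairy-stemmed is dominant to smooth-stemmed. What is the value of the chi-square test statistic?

For a monohybrid cross between heterozygotes with complete dominance, the expected phenotypic ratio is 3:1.
The 3:1 ratio has 4 parts, so with N = 1494 the expected counts are:
  hairy-stemmed: 1494 × 3/4 = 1120.5
  smooth-stemmed: 1494 × 1/4 = 373.5
χ² = Σ (O − E)² / E
  hairy-stemmed: (1117 − 1120.5)² / 1120.5 = 0.0109
  smooth-stemmed: (377 − 373.5)² / 373.5 = 0.0328
χ² = 0.0109 + 0.0328 = 0.0437 ≈ 0.044

0.044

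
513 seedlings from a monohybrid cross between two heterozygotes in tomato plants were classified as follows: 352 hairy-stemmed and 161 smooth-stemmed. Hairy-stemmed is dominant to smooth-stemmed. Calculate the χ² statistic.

For a monohybrid cross between heterozygotes with complete dominance, the expected phenotypic ratio is 3:1.
Under the 3:1 hypothesis (Σ ratio = 4, N = 513):
  hairy-stemmed: 513 × 3/4 = 384.75
  smooth-stemmed: 513 × 1/4 = 128.25
χ² = Σ (O − E)² / E
  hairy-stemmed: (352 − 384.75)² / 384.75 = 2.7877
  smooth-stemmed: (161 − 128.25)² / 128.25 = 8.3631
χ² = 2.7877 + 8.3631 = 11.1508 ≈ 11.151

11.151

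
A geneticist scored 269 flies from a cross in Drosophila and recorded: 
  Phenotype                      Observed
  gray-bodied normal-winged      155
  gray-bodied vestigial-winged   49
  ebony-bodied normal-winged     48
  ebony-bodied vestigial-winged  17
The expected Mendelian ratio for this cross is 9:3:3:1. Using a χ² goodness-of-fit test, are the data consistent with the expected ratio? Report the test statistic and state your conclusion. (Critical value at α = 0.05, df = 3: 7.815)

Total ratio parts = 16. Expected numbers out of 269:
  gray-bodied normal-winged: 269 × 9/16 = 151.3125
  gray-bodied vestigial-winged: 269 × 3/16 = 50.4375
  ebony-bodied normal-winged: 269 × 3/16 = 50.4375
  ebony-bodied vestigial-winged: 269 × 1/16 = 16.8125
χ² = Σ (O − E)² / E
  gray-bodied normal-winged: (155 − 151.3125)² / 151.3125 = 0.0899
  gray-bodied vestigial-winged: (49 − 50.4375)² / 50.4375 = 0.0410
  ebony-bodied normal-winged: (48 − 50.4375)² / 50.4375 = 0.1178
  ebony-bodied vestigial-winged: (17 − 16.8125)² / 16.8125 = 0.0021
χ² = 0.0899 + 0.0410 + 0.1178 + 0.0021 = 0.2508 ≈ 0.251
Degrees of freedom = 4 − 1 = 3; critical value at α = 0.05 is 7.815.
Since 0.251 < 7.815, we fail to reject the null hypothesis — the data are consistent with the 9:3:3:1 ratio.

0.251; consistent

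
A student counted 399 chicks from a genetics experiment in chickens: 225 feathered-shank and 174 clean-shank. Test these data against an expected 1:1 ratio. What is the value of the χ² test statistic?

6.519

Expected counts for N = 399 under a 1:1 ratio (total parts = 2):
  feathered-shank: 399 × 1/2 = 199.5
  clean-shank: 399 × 1/2 = 199.5
χ² = Σ (O − E)² / E
  feathered-shank: (225 − 199.5)² / 199.5 = 3.2594
  clean-shank: (174 − 199.5)² / 199.5 = 3.2594
χ² = 3.2594 + 3.2594 = 6.5188 ≈ 6.519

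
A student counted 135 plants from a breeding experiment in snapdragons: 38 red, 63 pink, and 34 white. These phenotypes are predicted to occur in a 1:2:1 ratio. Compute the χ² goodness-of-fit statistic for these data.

Expected counts for N = 135 under a 1:2:1 ratio (total parts = 4):
  red: 135 × 1/4 = 33.75
  pink: 135 × 2/4 = 67.5
  white: 135 × 1/4 = 33.75
χ² = Σ (O − E)² / E
  red: (38 − 33.75)² / 33.75 = 0.5352
  pink: (63 − 67.5)² / 67.5 = 0.3000
  white: (34 − 33.75)² / 33.75 = 0.0019
χ² = 0.5352 + 0.3000 + 0.0019 = 0.8371 ≈ 0.837

0.837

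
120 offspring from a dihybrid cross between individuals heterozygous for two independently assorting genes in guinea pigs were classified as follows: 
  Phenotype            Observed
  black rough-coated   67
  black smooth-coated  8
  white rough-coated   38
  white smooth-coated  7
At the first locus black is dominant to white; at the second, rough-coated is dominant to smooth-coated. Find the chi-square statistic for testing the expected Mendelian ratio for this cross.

20.059

A dihybrid F₂ with independent assortment and complete dominance at both loci gives a 9:3:3:1 phenotypic ratio.
Total ratio parts = 16. Expected numbers out of 120:
  black rough-coated: 120 × 9/16 = 67.5
  black smooth-coated: 120 × 3/16 = 22.5
  white rough-coated: 120 × 3/16 = 22.5
  white smooth-coated: 120 × 1/16 = 7.5
χ² = Σ (O − E)² / E
  black rough-coated: (67 − 67.5)² / 67.5 = 0.0037
  black smooth-coated: (8 − 22.5)² / 22.5 = 9.3444
  white rough-coated: (38 − 22.5)² / 22.5 = 10.6778
  white smooth-coated: (7 − 7.5)² / 7.5 = 0.0333
χ² = 0.0037 + 9.3444 + 10.6778 + 0.0333 = 20.0592 ≈ 20.059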